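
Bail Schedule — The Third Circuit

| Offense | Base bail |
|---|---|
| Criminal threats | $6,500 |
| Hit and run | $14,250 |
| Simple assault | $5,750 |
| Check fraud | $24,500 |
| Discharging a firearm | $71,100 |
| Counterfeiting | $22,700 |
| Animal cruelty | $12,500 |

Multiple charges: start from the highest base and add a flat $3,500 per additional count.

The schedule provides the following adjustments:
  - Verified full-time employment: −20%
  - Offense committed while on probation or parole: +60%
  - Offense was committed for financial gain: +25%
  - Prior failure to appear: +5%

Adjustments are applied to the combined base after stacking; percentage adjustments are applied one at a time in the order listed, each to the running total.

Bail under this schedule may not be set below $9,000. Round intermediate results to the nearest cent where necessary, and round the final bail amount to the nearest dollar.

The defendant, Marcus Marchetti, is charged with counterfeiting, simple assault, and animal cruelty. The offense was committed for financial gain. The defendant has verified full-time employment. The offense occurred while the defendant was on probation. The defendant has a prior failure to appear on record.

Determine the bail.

Base amounts from the schedule: counterfeiting $22,700; simple assault $5,750; animal cruelty $12,500.
Stacking rule: highest base plus $3,500 per additional charge. Highest is counterfeiting at $22,700; 2 additional charges → +$7,000. Combined base = $29,700.
Verified full-time employment (−20%): $29,700 × 0.8 = $23,760.
Offense committed while on probation or parole (+60%): $23,760 × 1.6 = $38,016.
Offense was committed for financial gain (+25%): $38,016 × 1.25 = $47,520.
Prior failure to appear (+5%): $47,520 × 1.05 = $49,896.
$49,896 is at or above the $9,000 minimum.

$49,896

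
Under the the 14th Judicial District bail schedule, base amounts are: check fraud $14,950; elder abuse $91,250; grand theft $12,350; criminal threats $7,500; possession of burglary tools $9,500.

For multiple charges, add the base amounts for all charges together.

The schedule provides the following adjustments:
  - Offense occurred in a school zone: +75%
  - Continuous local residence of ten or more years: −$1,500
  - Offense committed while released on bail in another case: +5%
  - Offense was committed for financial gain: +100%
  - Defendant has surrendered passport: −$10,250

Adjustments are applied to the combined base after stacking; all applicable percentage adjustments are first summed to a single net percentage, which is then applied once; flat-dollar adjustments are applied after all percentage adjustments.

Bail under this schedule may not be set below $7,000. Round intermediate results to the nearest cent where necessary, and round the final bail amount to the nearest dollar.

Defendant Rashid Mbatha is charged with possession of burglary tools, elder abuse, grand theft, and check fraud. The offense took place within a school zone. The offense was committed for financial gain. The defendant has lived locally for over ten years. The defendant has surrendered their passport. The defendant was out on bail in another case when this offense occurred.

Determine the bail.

Base amounts from the schedule: possession of burglary tools $9,500; elder abuse $91,250; grand theft $12,350; check fraud $14,950.
Stacking rule: sum of all bases. $9,500 + $91,250 + $12,350 + $14,950 = $128,050.
Net percentage adjustment: +75% +5% +100% = +180%. $128,050 × 2.8 = $358,540.
Continuous local residence of ten or more years (−$1,500 flat): $358,540 − $1,500 = $357,040.
Defendant has surrendered passport (−$10,250 flat): $357,040 − $10,250 = $346,790.
$346,790 is at or above the $7,000 minimum.

$346,790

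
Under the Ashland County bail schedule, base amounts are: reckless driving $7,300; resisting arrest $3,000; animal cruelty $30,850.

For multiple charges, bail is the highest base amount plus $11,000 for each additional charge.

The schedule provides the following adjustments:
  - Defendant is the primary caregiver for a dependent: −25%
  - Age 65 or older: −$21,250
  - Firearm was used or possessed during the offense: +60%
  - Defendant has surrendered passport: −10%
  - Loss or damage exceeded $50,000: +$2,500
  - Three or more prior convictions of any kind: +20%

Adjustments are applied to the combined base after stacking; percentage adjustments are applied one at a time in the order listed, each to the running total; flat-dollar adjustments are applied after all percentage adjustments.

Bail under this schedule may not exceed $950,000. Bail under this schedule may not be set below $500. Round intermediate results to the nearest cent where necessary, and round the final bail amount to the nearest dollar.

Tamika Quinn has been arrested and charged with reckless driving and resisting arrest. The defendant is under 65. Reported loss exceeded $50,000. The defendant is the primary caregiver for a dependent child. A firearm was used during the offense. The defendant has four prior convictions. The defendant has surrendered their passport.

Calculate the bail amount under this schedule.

Base amounts from the schedule: reckless driving $7,300; resisting arrest $3,000.
Stacking rule: highest base plus $11,000 per additional charge. Highest is reckless driving at $7,300; 1 additional charge → +$11,000. Combined base = $18,300.
Defendant is the primary caregiver for a dependent (−25%): $18,300 × 0.75 = $13,725.
Firearm was used or possessed during the offense (+60%): $13,725 × 1.6 = $21,960.
Defendant has surrendered passport (−10%): $21,960 × 0.9 = $19,764.
Three or more prior convictions of any kind (+20%): $19,764 × 1.2 = $23,716.80.
Loss or damage exceeded $50,000 (+$2,500 flat): $23,716.80 + $2,500 = $26,216.80.
$26,216.80 is within the $950,000 maximum.
$26,216.80 is at or above the $500 minimum.
Rounded to the nearest dollar: $26,217.

$26,217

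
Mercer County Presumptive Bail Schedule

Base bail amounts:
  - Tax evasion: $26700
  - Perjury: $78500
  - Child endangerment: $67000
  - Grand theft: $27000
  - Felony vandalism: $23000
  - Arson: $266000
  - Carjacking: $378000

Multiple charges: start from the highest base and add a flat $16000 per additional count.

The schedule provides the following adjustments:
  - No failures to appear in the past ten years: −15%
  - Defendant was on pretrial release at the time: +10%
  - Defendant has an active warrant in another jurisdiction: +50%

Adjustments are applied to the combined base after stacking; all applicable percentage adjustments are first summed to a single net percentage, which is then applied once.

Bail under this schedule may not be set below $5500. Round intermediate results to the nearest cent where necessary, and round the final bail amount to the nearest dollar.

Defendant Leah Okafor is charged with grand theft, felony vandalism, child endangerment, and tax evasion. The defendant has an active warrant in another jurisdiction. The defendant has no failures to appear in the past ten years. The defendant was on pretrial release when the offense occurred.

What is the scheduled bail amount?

Base amounts from the schedule: grand theft $27000; felony vandalism $23000; child endangerment $67000; tax evasion $26700.
Stacking rule: highest base plus $16000 per additional charge. Highest is child endangerment at $67000; 3 additional charges → +$48000. Combined base = $115000.
Net percentage adjustment: −15% +10% +50% = +45%. $115000 × 1.45 = $166750.
$166750 is at or above the $5500 minimum.

$166750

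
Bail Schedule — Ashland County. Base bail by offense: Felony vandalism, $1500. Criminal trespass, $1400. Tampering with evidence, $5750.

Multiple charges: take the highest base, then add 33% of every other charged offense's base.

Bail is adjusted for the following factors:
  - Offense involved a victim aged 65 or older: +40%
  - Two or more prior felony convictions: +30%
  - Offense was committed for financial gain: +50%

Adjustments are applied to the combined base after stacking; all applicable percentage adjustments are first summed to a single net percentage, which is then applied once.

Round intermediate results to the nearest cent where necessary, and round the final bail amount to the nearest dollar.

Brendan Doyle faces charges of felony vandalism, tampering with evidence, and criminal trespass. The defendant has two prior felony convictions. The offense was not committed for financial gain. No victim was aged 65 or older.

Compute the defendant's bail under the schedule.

Base amounts from the schedule: felony vandalism $1500; tampering with evidence $5750; criminal trespass $1400.
Stacking rule: highest base plus 33% of each additional charge. Highest is tampering with evidence at $5750. Additional: $1500 × 33% = $495; $1400 × 33% = $462. Combined base = $5750 + $957 = $6707.
Two or more prior felony convictions (+30%): $6707 × 1.3 = $8719.10.
Rounded to the nearest dollar: $8719.

$8719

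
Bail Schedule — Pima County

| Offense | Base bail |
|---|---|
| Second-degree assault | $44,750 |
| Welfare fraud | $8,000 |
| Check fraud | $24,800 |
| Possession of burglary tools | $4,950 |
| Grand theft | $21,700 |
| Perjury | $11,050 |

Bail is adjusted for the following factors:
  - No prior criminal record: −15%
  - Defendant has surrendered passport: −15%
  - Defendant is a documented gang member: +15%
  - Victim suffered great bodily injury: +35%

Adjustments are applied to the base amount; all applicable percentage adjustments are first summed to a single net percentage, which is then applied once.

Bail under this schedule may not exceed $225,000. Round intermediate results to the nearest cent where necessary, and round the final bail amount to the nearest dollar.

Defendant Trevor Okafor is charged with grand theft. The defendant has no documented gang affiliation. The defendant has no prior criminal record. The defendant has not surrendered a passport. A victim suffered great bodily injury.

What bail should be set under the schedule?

Base amounts from the schedule: grand theft $21,700.
Single charge. Combined base = $21,700.
Net percentage adjustment: −15% +35% = +20%. $21,700 × 1.2 = $26,040.
$26,040 is within the $225,000 maximum.

$26,040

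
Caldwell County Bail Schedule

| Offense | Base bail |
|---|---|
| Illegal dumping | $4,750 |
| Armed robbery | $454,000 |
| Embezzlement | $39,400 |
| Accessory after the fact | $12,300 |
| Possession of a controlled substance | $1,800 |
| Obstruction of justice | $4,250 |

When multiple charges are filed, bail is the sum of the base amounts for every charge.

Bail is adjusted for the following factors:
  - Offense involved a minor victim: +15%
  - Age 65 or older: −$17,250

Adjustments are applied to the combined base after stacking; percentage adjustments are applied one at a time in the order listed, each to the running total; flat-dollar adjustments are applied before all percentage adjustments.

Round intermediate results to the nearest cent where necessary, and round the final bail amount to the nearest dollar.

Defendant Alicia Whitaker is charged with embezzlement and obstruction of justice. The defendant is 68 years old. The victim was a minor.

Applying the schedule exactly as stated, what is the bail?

Base amounts from the schedule: embezzlement $39,400; obstruction of justice $4,250.
Stacking rule: sum of all bases. $39,400 + $4,250 = $43,650.
Age 65 or older (−$17,250 flat): $43,650 − $17,250 = $26,400.
Offense involved a minor victim (+15%): $26,400 × 1.15 = $30,360.

$30,360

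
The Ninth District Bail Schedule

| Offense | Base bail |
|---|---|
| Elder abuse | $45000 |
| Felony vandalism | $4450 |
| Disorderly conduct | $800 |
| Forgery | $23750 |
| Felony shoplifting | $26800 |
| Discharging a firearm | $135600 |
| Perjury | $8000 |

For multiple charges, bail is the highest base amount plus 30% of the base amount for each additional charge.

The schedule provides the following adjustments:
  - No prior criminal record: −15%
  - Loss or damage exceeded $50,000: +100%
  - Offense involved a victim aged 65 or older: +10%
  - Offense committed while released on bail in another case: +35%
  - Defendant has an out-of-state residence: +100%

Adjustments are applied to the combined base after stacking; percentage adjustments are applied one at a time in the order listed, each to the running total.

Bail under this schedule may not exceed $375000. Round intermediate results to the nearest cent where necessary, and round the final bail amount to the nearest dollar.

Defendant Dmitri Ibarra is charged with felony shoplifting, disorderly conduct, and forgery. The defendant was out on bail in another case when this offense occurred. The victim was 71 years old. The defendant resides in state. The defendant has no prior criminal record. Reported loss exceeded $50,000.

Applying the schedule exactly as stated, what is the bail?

Base amounts from the schedule: felony shoplifting $26800; disorderly conduct $800; forgery $23750.
Stacking rule: highest base plus 30% of each additional charge. Highest is felony shoplifting at $26800. Additional: $800 × 30% = $240; $23750 × 30% = $7125. Combined base = $26800 + $7365 = $34165.
No prior criminal record (−15%): $34165 × 0.85 = $29040.25.
Loss or damage exceeded $50,000 (+100%): $29040.25 × 2 = $58080.50.
Offense involved a victim aged 65 or older (+10%): $58080.50 × 1.1 = $63888.55.
Offense committed while released on bail in another case (+35%): $63888.55 × 1.35 = $86249.54.
$86249.54 is within the $375000 maximum.
Rounded to the nearest dollar: $86250.

$86250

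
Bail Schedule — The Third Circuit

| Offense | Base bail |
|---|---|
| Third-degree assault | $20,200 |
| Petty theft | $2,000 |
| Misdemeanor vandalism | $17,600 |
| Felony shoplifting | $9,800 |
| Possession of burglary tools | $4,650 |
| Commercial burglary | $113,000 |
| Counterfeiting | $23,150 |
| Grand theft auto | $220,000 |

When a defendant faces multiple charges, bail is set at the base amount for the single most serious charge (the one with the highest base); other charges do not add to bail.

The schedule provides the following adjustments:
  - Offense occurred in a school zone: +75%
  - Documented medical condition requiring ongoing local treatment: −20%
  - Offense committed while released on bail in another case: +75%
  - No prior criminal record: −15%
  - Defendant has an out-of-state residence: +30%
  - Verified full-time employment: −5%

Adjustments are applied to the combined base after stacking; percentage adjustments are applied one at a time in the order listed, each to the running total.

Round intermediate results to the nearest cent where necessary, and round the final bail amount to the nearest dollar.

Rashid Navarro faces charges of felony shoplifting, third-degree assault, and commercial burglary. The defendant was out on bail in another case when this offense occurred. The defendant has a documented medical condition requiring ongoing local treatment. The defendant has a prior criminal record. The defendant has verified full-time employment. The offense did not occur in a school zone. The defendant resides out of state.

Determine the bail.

$195,377

Base amounts from the schedule: felony shoplifting $9,800; third-degree assault $20,200; commercial burglary $113,000.
Stacking rule: use the highest base only. Highest is commercial burglary at $113,000. Combined base = $113,000.
Documented medical condition requiring ongoing local treatment (−20%): $113,000 × 0.8 = $90,400.
Offense committed while released on bail in another case (+75%): $90,400 × 1.75 = $158,200.
Defendant has an out-of-state residence (+30%): $158,200 × 1.3 = $205,660.
Verified full-time employment (−5%): $205,660 × 0.95 = $195,377.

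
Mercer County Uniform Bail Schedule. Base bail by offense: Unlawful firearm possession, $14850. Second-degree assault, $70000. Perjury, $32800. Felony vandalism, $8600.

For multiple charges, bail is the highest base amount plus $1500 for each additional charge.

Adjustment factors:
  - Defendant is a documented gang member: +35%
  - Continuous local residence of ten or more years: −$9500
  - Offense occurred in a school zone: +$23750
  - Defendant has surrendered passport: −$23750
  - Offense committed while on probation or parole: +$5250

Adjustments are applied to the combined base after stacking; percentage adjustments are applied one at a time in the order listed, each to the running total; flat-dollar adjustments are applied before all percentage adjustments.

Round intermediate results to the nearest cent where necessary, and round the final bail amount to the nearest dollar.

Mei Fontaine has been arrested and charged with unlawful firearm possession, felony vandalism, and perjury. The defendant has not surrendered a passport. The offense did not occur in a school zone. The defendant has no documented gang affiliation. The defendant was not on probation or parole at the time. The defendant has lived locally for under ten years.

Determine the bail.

Base amounts from the schedule: unlawful firearm possession $14850; felony vandalism $8600; perjury $32800.
Stacking rule: highest base plus $1500 per additional charge. Highest is perjury at $32800; 2 additional charges → +$3000. Combined base = $35800.
No adjustment factors apply to this defendant.

$35800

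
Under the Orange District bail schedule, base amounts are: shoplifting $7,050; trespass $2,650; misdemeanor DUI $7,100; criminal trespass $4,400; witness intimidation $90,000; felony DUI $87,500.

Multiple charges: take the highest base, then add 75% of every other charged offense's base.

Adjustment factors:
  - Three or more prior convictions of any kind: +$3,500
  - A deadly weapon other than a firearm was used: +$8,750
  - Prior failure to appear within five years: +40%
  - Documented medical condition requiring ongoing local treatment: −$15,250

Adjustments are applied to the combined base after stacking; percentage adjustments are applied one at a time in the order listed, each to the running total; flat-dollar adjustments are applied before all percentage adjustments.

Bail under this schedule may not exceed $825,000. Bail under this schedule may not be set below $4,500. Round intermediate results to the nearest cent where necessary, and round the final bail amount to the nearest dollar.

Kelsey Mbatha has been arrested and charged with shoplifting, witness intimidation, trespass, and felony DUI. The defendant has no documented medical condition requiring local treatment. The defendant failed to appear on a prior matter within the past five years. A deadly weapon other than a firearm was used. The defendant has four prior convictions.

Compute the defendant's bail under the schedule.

Base amounts from the schedule: shoplifting $7,050; witness intimidation $90,000; trespass $2,650; felony DUI $87,500.
Stacking rule: highest base plus 75% of each additional charge. Highest is witness intimidation at $90,000. Additional: $7,050 × 75% = $5,287.50; $2,650 × 75% = $1,987.50; $87,500 × 75% = $65,625. Combined base = $90,000 + $72,900 = $162,900.
Three or more prior convictions of any kind (+$3,500 flat): $162,900 + $3,500 = $166,400.
A deadly weapon other than a firearm was used (+$8,750 flat): $166,400 + $8,750 = $175,150.
Prior failure to appear within five years (+40%): $175,150 × 1.4 = $245,210.
$245,210 is within the $825,000 maximum.
$245,210 is at or above the $4,500 minimum.

$245,210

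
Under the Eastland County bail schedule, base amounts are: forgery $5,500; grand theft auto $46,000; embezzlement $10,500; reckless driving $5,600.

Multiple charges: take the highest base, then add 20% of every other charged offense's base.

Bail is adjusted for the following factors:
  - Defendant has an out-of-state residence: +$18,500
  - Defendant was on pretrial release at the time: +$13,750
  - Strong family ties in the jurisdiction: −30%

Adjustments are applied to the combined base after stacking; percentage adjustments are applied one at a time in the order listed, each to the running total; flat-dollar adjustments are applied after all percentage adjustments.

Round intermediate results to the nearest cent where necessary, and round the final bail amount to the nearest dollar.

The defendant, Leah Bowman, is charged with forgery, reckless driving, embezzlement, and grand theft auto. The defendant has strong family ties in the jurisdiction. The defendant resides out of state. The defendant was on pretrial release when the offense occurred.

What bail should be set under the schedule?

Base amounts from the schedule: forgery $5,500; reckless driving $5,600; embezzlement $10,500; grand theft auto $46,000.
Stacking rule: highest base plus 20% of each additional charge. Highest is grand theft auto at $46,000. Additional: $5,500 × 20% = $1,100; $5,600 × 20% = $1,120; $10,500 × 20% = $2,100. Combined base = $46,000 + $4,320 = $50,320.
Strong family ties in the jurisdiction (−30%): $50,320 × 0.7 = $35,224.
Defendant has an out-of-state residence (+$18,500 flat): $35,224 + $18,500 = $53,724.
Defendant was on pretrial release at the time (+$13,750 flat): $53,724 + $13,750 = $67,474.

$67,474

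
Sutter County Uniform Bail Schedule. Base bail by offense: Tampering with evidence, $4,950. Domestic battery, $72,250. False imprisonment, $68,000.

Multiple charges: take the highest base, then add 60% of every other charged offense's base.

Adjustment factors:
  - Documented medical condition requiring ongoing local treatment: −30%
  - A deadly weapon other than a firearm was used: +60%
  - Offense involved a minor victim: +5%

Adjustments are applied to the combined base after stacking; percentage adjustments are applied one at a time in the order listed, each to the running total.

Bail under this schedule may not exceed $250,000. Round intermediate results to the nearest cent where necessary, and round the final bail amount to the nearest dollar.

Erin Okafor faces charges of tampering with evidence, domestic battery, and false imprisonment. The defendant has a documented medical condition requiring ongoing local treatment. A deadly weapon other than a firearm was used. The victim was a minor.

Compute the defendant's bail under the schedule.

Base amounts from the schedule: tampering with evidence $4,950; domestic battery $72,250; false imprisonment $68,000.
Stacking rule: highest base plus 60% of each additional charge. Highest is domestic battery at $72,250. Additional: $4,950 × 60% = $2,970; $68,000 × 60% = $40,800. Combined base = $72,250 + $43,770 = $116,020.
Documented medical condition requiring ongoing local treatment (−30%): $116,020 × 0.7 = $81,214.
A deadly weapon other than a firearm was used (+60%): $81,214 × 1.6 = $129,942.40.
Offense involved a minor victim (+5%): $129,942.40 × 1.05 = $136,439.52.
$136,439.52 is within the $250,000 maximum.
Rounded to the nearest dollar: $136,440.

$136,440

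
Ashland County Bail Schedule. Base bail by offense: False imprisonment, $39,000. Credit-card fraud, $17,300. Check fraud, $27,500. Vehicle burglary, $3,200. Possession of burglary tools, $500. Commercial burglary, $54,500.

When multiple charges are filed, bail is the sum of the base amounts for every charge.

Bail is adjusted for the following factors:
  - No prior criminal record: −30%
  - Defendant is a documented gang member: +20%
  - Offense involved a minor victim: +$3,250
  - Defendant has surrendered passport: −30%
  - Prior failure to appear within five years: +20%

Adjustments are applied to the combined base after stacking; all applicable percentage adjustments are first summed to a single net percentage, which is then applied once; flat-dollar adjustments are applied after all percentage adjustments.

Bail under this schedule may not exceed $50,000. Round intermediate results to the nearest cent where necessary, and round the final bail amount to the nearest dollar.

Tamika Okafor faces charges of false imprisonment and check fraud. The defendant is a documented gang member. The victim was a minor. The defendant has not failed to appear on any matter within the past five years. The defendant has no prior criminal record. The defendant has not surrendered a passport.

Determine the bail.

$50,000

Base amounts from the schedule: false imprisonment $39,000; check fraud $27,500.
Stacking rule: sum of all bases. $39,000 + $27,500 = $66,500.
Net percentage adjustment: −30% +20% = −10%. $66,500 × 0.9 = $59,850.
Offense involved a minor victim (+$3,250 flat): $59,850 + $3,250 = $63,100.
Result $63,100 exceeds the maximum of $50,000; bail is capped at $50,000.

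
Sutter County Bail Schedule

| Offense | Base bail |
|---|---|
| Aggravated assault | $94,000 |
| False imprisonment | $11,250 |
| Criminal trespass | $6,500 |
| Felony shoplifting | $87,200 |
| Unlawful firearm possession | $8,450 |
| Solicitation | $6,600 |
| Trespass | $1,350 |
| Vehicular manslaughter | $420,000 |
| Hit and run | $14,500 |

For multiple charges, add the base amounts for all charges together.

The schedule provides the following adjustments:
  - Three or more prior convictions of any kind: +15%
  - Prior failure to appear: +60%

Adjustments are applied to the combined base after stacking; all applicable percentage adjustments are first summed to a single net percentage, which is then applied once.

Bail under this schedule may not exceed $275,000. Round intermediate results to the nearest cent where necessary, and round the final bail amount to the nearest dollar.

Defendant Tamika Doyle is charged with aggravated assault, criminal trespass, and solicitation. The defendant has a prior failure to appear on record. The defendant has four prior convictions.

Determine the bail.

$187,425

Base amounts from the schedule: aggravated assault $94,000; criminal trespass $6,500; solicitation $6,600.
Stacking rule: sum of all bases. $94,000 + $6,500 + $6,600 = $107,100.
Net percentage adjustment: +15% +60% = +75%. $107,100 × 1.75 = $187,425.
$187,425 is within the $275,000 maximum.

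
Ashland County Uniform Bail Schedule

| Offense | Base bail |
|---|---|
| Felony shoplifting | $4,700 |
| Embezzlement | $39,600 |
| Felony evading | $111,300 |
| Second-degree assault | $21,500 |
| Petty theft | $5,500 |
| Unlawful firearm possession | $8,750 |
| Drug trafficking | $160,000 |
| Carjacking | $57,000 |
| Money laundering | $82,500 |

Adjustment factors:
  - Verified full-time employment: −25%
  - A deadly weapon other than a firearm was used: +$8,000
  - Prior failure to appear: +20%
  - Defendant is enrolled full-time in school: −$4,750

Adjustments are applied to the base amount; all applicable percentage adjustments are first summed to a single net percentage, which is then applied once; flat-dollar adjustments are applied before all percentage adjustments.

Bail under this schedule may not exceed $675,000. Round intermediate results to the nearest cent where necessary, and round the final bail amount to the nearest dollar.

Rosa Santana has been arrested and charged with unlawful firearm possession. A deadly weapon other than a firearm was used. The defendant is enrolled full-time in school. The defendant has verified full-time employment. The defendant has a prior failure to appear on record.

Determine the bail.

Base amounts from the schedule: unlawful firearm possession $8,750.
Single charge. Combined base = $8,750.
A deadly weapon other than a firearm was used (+$8,000 flat): $8,750 + $8,000 = $16,750.
Defendant is enrolled full-time in school (−$4,750 flat): $16,750 − $4,750 = $12,000.
Net percentage adjustment: −25% +20% = −5%. $12,000 × 0.95 = $11,400.
$11,400 is within the $675,000 maximum.

$11,400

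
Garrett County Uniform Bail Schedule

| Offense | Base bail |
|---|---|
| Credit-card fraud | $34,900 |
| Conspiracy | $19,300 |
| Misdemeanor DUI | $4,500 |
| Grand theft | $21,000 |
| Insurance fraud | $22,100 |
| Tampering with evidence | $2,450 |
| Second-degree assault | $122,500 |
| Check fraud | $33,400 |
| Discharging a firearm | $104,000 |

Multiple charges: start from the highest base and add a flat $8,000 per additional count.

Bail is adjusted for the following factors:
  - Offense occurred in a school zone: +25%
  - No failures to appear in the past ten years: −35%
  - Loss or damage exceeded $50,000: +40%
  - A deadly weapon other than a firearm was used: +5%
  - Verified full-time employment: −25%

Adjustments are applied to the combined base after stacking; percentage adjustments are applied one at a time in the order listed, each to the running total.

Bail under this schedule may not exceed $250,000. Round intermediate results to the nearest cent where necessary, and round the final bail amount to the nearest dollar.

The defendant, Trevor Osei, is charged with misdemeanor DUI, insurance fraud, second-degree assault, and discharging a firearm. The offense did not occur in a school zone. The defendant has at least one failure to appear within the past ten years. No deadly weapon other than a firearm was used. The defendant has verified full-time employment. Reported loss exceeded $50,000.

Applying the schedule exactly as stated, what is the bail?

$153,825

Base amounts from the schedule: misdemeanor DUI $4,500; insurance fraud $22,100; second-degree assault $122,500; discharging a firearm $104,000.
Stacking rule: highest base plus $8,000 per additional charge. Highest is second-degree assault at $122,500; 3 additional charges → +$24,000. Combined base = $146,500.
Loss or damage exceeded $50,000 (+40%): $146,500 × 1.4 = $205,100.
Verified full-time employment (−25%): $205,100 × 0.75 = $153,825.
$153,825 is within the $250,000 maximum.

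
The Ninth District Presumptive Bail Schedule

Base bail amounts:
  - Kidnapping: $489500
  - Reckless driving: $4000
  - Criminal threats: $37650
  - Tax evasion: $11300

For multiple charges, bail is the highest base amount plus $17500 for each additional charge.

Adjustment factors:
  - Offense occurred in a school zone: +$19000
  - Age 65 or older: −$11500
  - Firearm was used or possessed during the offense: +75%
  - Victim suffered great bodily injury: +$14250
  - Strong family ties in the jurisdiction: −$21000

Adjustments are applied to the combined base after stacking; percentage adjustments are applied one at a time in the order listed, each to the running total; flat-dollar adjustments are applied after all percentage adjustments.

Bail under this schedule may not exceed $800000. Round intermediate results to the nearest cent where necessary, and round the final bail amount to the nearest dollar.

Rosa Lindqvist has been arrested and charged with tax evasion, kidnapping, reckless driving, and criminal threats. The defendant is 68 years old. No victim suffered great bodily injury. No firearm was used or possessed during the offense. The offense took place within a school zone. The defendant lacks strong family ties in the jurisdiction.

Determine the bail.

$549500

Base amounts from the schedule: tax evasion $11300; kidnapping $489500; reckless driving $4000; criminal threats $37650.
Stacking rule: highest base plus $17500 per additional charge. Highest is kidnapping at $489500; 3 additional charges → +$52500. Combined base = $542000.
Offense occurred in a school zone (+$19000 flat): $542000 + $19000 = $561000.
Age 65 or older (−$11500 flat): $561000 − $11500 = $549500.
$549500 is within the $800000 maximum.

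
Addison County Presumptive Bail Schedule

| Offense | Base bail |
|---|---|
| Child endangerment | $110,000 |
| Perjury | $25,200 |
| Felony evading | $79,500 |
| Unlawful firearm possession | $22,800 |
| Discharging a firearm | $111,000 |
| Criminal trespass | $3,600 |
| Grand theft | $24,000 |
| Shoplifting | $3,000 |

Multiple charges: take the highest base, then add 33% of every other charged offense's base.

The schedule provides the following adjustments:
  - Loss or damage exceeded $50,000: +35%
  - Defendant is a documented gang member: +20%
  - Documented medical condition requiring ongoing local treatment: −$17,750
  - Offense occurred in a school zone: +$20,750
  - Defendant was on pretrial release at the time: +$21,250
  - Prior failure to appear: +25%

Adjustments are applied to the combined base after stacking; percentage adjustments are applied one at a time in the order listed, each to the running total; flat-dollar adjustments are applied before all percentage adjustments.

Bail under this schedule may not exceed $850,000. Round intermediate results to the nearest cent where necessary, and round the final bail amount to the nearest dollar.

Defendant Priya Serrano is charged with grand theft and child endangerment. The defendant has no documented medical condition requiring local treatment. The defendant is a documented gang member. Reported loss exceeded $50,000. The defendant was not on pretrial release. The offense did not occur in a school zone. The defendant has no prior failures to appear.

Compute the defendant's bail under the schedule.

$191,030

Base amounts from the schedule: grand theft $24,000; child endangerment $110,000.
Stacking rule: highest base plus 33% of each additional charge. Highest is child endangerment at $110,000. Additional: $24,000 × 33% = $7,920. Combined base = $110,000 + $7,920 = $117,920.
Loss or damage exceeded $50,000 (+35%): $117,920 × 1.35 = $159,192.
Defendant is a documented gang member (+20%): $159,192 × 1.2 = $191,030.40.
$191,030.40 is within the $850,000 maximum.
Rounded to the nearest dollar: $191,030.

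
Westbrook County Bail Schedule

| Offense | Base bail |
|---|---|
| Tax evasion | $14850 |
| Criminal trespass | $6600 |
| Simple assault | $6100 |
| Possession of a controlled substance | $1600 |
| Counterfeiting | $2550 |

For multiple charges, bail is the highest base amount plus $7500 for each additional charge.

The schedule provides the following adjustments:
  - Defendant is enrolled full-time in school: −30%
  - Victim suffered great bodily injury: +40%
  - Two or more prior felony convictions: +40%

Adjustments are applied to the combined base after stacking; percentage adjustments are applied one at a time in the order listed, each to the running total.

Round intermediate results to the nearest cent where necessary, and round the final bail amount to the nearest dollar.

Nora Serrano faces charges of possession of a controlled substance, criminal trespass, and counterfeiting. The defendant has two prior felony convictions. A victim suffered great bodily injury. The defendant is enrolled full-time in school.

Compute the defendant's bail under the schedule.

Base amounts from the schedule: possession of a controlled substance $1600; criminal trespass $6600; counterfeiting $2550.
Stacking rule: highest base plus $7500 per additional charge. Highest is criminal trespass at $6600; 2 additional charges → +$15000. Combined base = $21600.
Defendant is enrolled full-time in school (−30%): $21600 × 0.7 = $15120.
Victim suffered great bodily injury (+40%): $15120 × 1.4 = $21168.
Two or more prior felony convictions (+40%): $21168 × 1.4 = $29635.20.
Rounded to the nearest dollar: $29635.

$29635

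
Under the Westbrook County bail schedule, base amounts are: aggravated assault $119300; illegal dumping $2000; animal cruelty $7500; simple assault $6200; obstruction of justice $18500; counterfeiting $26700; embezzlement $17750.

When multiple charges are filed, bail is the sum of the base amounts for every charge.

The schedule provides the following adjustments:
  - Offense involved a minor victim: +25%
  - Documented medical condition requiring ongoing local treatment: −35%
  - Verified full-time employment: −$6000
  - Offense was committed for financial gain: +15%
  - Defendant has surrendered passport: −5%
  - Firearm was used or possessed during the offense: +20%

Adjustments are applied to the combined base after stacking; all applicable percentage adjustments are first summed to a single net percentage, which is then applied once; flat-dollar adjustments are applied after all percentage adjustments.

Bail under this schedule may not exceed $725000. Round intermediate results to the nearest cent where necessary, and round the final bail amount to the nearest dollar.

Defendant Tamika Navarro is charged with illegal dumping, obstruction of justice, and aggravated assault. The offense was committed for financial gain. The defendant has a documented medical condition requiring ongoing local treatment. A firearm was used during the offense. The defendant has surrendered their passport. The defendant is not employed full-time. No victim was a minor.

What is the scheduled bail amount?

$132810

Base amounts from the schedule: illegal dumping $2000; obstruction of justice $18500; aggravated assault $119300.
Stacking rule: sum of all bases. $2000 + $18500 + $119300 = $139800.
Net percentage adjustment: −35% +15% −5% +20% = −5%. $139800 × 0.95 = $132810.
$132810 is within the $725000 maximum.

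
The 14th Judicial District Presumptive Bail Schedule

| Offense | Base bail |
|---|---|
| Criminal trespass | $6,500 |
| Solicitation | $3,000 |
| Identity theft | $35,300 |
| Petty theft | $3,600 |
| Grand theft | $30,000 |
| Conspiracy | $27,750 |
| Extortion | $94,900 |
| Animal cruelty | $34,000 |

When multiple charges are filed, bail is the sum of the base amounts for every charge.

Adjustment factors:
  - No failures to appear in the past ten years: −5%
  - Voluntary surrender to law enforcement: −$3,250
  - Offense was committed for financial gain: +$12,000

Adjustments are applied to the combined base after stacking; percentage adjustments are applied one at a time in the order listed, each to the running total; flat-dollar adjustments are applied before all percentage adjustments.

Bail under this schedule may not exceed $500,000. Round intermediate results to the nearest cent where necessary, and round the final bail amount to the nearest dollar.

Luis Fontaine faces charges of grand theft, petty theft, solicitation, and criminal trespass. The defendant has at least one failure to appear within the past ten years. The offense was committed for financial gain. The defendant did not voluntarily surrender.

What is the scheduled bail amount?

Base amounts from the schedule: grand theft $30,000; petty theft $3,600; solicitation $3,000; criminal trespass $6,500.
Stacking rule: sum of all bases. $30,000 + $3,600 + $3,000 + $6,500 = $43,100.
Offense was committed for financial gain (+$12,000 flat): $43,100 + $12,000 = $55,100.
$55,100 is within the $500,000 maximum.

$55,100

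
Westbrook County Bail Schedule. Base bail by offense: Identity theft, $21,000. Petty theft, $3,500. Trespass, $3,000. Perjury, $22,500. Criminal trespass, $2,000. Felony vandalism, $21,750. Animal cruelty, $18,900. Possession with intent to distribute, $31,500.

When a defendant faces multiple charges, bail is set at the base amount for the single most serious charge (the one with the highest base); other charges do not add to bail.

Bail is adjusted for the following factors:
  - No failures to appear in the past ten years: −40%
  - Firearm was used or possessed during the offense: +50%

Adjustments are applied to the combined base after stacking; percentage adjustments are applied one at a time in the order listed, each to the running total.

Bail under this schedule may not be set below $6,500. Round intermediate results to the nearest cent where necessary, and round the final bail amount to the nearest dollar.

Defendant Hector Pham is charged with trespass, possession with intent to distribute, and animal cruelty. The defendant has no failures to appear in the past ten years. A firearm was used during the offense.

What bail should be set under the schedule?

$28,350

Base amounts from the schedule: trespass $3,000; possession with intent to distribute $31,500; animal cruelty $18,900.
Stacking rule: use the highest base only. Highest is possession with intent to distribute at $31,500. Combined base = $31,500.
No failures to appear in the past ten years (−40%): $31,500 × 0.6 = $18,900.
Firearm was used or possessed during the offense (+50%): $18,900 × 1.5 = $28,350.
$28,350 is at or above the $6,500 minimum.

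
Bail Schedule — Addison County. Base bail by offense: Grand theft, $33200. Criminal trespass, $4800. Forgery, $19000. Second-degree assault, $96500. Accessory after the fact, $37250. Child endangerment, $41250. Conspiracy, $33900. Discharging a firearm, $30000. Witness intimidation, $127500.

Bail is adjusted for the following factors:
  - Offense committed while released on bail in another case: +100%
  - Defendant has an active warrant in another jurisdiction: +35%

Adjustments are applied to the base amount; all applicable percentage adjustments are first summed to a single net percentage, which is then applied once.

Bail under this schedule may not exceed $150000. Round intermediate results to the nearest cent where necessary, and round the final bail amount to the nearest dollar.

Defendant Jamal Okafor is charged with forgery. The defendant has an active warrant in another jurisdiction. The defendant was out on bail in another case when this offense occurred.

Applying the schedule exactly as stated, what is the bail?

$44650

Base amounts from the schedule: forgery $19000.
Single charge. Combined base = $19000.
Net percentage adjustment: +100% +35% = +135%. $19000 × 2.35 = $44650.
$44650 is within the $150000 maximum.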